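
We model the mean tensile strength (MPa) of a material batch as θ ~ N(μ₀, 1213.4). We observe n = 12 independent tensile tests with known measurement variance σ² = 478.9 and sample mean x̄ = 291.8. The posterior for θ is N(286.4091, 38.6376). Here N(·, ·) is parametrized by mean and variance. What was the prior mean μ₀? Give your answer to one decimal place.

μ₀ = 122.5

The posterior mean is a precision-weighted average: μ_n = (τ₀μ₀ + τ_data·x̄)/(τ₀+τ_data), with τ₀=1/σ₀² and τ_data=n/σ².
Here τ₀ = 1/1213.4 = 0.000824 and τ_data = 12/478.9 = 0.025057, so τ_n = 0.025881.
Rearranging for μ₀: μ₀ = (μ_n·τ_n − τ_data·x̄)/τ₀ = (286.4091·0.025881 − 0.025057·291.8) / 0.000824 = 0.100921/0.000824 ≈ 122.5.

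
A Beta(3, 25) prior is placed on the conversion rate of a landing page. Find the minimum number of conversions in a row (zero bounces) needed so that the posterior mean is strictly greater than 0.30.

k = 8

After k conversions and 0 bounces the posterior is Beta(3+k, 25), with mean (3+k)/(3+25+k).
Set (3+k)/(28+k) > 0.30 and solve: k > (0.30·28 − 3)/(1 − 0.30) = 7.714.
The smallest integer exceeding 7.714 is 8.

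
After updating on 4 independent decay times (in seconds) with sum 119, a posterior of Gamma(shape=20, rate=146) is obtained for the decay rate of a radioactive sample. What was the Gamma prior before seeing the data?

Gamma–exponential conjugacy: posterior shape = α + n, posterior rate = β + Σtᵢ.
So α = 20 − 4 = 16 and β = 146 − 119 = 27.

Gamma(shape=16, rate=27)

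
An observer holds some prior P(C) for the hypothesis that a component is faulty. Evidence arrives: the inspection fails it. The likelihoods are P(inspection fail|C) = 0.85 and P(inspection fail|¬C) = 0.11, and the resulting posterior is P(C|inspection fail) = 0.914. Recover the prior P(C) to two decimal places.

In odds form, posterior odds = prior odds × likelihood ratio, so prior odds = posterior odds ÷ LR.
Posterior odds = 0.914/(1−0.914) = 10.6279. LR = 0.85/0.11 = 7.7273.
Prior odds = 10.6279/7.7273 = 1.3754, so P(C) = 1.3754/(1+1.3754) ≈ 0.58.

P(C) = 0.58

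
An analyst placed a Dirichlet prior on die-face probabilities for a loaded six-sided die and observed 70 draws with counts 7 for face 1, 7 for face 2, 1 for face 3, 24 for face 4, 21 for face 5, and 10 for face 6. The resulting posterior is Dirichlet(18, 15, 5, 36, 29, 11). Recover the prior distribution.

For a Dirichlet(α) prior with multinomial counts c, the posterior is Dirichlet(α + c) componentwise.
Subtract each count from the matching posterior parameter: 18−7=11, 15−7=8, 5−1=4, 36−24=12, 29−21=8, 11−10=1.

Dirichlet(11, 8, 4, 12, 8, 1)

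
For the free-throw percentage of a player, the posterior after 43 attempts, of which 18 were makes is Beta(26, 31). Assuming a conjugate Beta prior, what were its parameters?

Under Beta–binomial conjugacy the posterior parameters are (α+s, β+f).
Subtract the data counts: 26−18=8, 31−25=6.

Beta(8, 6)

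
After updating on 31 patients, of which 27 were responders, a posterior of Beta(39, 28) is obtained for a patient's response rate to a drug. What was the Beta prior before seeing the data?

Beta(12, 24)

Beta is conjugate to the binomial likelihood: posterior = Beta(a+s, b+f).
Subtract the data counts: 39−27=12, 28−4=24.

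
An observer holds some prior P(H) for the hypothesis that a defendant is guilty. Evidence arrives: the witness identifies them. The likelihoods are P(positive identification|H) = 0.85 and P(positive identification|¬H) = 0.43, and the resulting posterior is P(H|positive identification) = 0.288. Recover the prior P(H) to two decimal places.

P(H) = 0.17

Bayes' rule in odds form gives O(H|E) = O(H)·[P(E|H)/P(E|¬H)], hence O(H) = O(H|E)/LR.
Posterior odds = 0.288/(1−0.288) = 0.4045. LR = 0.85/0.43 = 1.9767.
Prior odds = 0.4045/1.9767 = 0.2046, so P(H) = 0.2046/(1+0.2046) ≈ 0.17.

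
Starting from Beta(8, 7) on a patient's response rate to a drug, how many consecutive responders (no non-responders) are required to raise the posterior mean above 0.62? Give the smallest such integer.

After k responders and 0 non-responders the posterior is Beta(8+k, 7), with mean (8+k)/(8+7+k).
Set (8+k)/(15+k) > 0.62 and solve: k > (0.62·15 − 8)/(1 − 0.62) = 3.421.
The smallest integer exceeding 3.421 is 4.

k = 4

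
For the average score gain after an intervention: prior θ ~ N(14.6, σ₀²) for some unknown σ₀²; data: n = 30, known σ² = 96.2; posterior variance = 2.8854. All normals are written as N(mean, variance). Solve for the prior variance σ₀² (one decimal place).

σ₀² = 28.8

Posterior precision equals prior precision plus data precision: 1/σ_n² = 1/σ₀² + n/σ².
So 1/σ₀² = 1/2.8854 − 30/96.2 = 0.346572 − 0.311850 = 0.034722.
Hence σ₀² = 1/0.034722 ≈ 28.8.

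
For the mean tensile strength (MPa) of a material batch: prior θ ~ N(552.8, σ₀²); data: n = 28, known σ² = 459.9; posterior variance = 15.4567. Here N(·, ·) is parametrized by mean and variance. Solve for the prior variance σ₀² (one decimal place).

Posterior precision equals prior precision plus data precision: 1/σ_n² = 1/σ₀² + n/σ².
So 1/σ₀² = 1/15.4567 − 28/459.9 = 0.064697 − 0.060883 = 0.003814.
Hence σ₀² = 1/0.003814 ≈ 262.2.

σ₀² = 262.2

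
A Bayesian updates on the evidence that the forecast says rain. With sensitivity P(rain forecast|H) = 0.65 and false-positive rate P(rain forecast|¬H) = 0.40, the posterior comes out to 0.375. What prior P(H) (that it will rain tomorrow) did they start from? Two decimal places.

P(H) = 0.27

In odds form, posterior odds = prior odds × likelihood ratio, so prior odds = posterior odds ÷ LR.
Posterior odds = 0.375/(1−0.375) = 0.6000. LR = 0.65/0.40 = 1.6250.
Prior odds = 0.6000/1.6250 = 0.3692, so P(H) = 0.3692/(1+0.3692) ≈ 0.27.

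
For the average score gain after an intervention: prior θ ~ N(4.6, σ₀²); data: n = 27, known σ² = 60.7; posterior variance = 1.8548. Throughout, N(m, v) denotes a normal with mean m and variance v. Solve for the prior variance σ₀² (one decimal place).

For the Normal–Normal model with known σ², precisions add: τ_n = τ₀ + n/σ².
So 1/σ₀² = 1/1.8548 − 27/60.7 = 0.539142 − 0.444811 = 0.094331.
Hence σ₀² = 1/0.094331 ≈ 10.6.

σ₀² = 10.6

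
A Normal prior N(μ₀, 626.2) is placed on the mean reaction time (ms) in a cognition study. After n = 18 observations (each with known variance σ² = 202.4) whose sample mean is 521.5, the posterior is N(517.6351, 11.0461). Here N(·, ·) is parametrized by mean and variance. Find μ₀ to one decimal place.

The posterior mean is a precision-weighted average: μ_n = (τ₀μ₀ + τ_data·x̄)/(τ₀+τ_data), with τ₀=1/σ₀² and τ_data=n/σ².
Here τ₀ = 1/626.2 = 0.001597 and τ_data = 18/202.4 = 0.088933, so τ_n = 0.090530.
Rearranging for μ₀: μ₀ = (μ_n·τ_n − τ_data·x̄)/τ₀ = (517.6351·0.090530 − 0.088933·521.5) / 0.001597 = 0.482946/0.001597 ≈ 302.4.

μ₀ = 302.4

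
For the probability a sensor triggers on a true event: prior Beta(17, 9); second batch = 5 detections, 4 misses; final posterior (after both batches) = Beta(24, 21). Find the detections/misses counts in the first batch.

2 detections and 8 misses

Because Beta–binomial updating is additive in the counts, the combined data contributed (α_post−α_prior, β_post−β_prior) successes and failures.
Total across both batches: 24−17=7 detections, 21−9=12 misses.
Subtract the second batch: 7−5=2 detections and 12−4=8 misses.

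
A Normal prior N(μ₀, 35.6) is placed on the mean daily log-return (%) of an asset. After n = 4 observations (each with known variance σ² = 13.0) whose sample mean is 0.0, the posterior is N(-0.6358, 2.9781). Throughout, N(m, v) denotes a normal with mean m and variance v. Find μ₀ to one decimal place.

μ₀ = -7.6

The posterior mean is a precision-weighted average: μ_n = (τ₀μ₀ + τ_data·x̄)/(τ₀+τ_data), with τ₀=1/σ₀² and τ_data=n/σ².
Here τ₀ = 1/35.6 = 0.028090 and τ_data = 4/13.0 = 0.307692, so τ_n = 0.335782.
Rearranging for μ₀: μ₀ = (μ_n·τ_n − τ_data·x̄)/τ₀ = (-0.6358·0.335782 − 0.307692·0.0) / 0.028090 = -0.213490/0.028090 ≈ -7.6.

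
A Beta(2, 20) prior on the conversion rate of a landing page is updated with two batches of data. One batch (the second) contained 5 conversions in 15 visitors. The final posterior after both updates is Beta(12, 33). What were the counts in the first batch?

Because Beta–binomial updating is additive in the counts, the combined data contributed (α_post−α_prior, β_post−β_prior) successes and failures.
Total across both batches: 12−2=10 conversions, 33−20=13 bounces.
Subtract the second batch: 10−5=5 conversions and 13−10=3 bounces.

5 conversions and 3 bounces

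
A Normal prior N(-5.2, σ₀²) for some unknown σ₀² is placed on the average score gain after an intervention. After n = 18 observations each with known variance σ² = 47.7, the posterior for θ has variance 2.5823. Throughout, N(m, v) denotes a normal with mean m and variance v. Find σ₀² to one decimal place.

Posterior precision equals prior precision plus data precision: 1/σ_n² = 1/σ₀² + n/σ².
So 1/σ₀² = 1/2.5823 − 18/47.7 = 0.387252 − 0.377358 = 0.009894.
Hence σ₀² = 1/0.009894 ≈ 101.1.

σ₀² = 101.1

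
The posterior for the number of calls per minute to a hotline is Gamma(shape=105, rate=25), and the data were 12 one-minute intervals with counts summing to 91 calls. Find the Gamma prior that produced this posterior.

A Gamma(α, β) prior (rate parametrization) on a Poisson rate with n observations summing to S gives posterior Gamma(α+S, β+n).
So α = 105 − 91 = 14 and β = 25 − 12 = 13.

Gamma(shape=14, rate=13)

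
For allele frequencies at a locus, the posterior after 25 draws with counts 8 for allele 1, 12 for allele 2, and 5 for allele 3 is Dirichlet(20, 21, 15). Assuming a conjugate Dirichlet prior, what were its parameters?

Dirichlet(12, 9, 10)

For a Dirichlet(α) prior with multinomial counts c, the posterior is Dirichlet(α + c) componentwise.
Subtract each count from the matching posterior parameter: 20−8=12, 21−12=9, 15−5=10.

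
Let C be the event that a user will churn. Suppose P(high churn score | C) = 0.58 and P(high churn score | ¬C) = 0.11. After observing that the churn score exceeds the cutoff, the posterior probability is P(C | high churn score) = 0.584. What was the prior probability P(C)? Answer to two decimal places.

P(C) = 0.21

In odds form, posterior odds = prior odds × likelihood ratio, so prior odds = posterior odds ÷ LR.
Posterior odds = 0.584/(1−0.584) = 1.4038. LR = 0.58/0.11 = 5.2727.
Prior odds = 1.4038/5.2727 = 0.2662, so P(C) = 0.2662/(1+0.2662) ≈ 0.21.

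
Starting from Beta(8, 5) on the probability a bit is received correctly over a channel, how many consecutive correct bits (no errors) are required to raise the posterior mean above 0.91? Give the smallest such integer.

After k correct bits and 0 errors the posterior is Beta(8+k, 5), with mean (8+k)/(8+5+k).
Set (8+k)/(13+k) > 0.91 and solve: k > (0.91·13 − 8)/(1 − 0.91) = 42.556.
The smallest integer exceeding 42.556 is 43.

k = 43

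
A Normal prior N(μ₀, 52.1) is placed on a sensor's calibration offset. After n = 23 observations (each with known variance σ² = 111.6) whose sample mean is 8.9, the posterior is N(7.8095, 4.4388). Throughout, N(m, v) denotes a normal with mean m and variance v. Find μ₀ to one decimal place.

μ₀ = -3.9

The posterior mean is a precision-weighted average: μ_n = (τ₀μ₀ + τ_data·x̄)/(τ₀+τ_data), with τ₀=1/σ₀² and τ_data=n/σ².
Here τ₀ = 1/52.1 = 0.019194 and τ_data = 23/111.6 = 0.206093, so τ_n = 0.225287.
Rearranging for μ₀: μ₀ = (μ_n·τ_n − τ_data·x̄)/τ₀ = (7.8095·0.225287 − 0.206093·8.9) / 0.019194 = -0.074849/0.019194 ≈ -3.9.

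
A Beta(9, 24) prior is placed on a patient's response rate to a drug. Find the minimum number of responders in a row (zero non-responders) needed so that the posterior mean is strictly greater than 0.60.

k = 28

After k responders and 0 non-responders the posterior is Beta(9+k, 24), with mean (9+k)/(9+24+k).
Set (9+k)/(33+k) > 0.60 and solve: k > (0.60·33 − 9)/(1 − 0.60) = 27.000.
The smallest integer exceeding 27.000 is 28, and checking k=28: (37)/(61) = 0.6066 > 0.60.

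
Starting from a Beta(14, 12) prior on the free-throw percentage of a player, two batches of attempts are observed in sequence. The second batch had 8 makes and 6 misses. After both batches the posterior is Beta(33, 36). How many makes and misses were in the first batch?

Sequential conjugate updates are equivalent to a single update on the pooled data, so total successes = posterior α − prior α and total failures = posterior β − prior β.
Total across both batches: 33−14=19 makes, 36−12=24 misses.
Subtract the second batch: 19−8=11 makes and 24−6=18 misses.

11 makes and 18 misses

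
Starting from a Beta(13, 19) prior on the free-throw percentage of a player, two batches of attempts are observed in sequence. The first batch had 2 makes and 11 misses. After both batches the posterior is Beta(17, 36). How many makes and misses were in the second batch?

2 makes and 6 misses

Because Beta–binomial updating is additive in the counts, the combined data contributed (α_post−α_prior, β_post−β_prior) successes and failures.
Total across both batches: 17−13=4 makes, 36−19=17 misses.
Subtract the first batch: 4−2=2 makes and 17−11=6 misses.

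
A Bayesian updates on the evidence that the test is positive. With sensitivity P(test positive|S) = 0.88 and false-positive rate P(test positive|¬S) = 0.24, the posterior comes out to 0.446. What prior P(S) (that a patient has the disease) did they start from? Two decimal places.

In odds form, posterior odds = prior odds × likelihood ratio, so prior odds = posterior odds ÷ LR.
Posterior odds = 0.446/(1−0.446) = 0.8051. LR = 0.88/0.24 = 3.6667.
Prior odds = 0.8051/3.6667 = 0.2196, so P(S) = 0.2196/(1+0.2196) ≈ 0.18.

P(S) = 0.18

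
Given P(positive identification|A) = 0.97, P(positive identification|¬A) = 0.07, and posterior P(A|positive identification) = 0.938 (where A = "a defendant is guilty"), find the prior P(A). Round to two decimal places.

P(A) = 0.52

Bayes' rule in odds form gives O(A|E) = O(A)·[P(E|A)/P(E|¬A)], hence O(A) = O(A|E)/LR.
Posterior odds = 0.938/(1−0.938) = 15.1290. LR = 0.97/0.07 = 13.8571.
Prior odds = 15.1290/13.8571 = 1.0918, so P(A) = 1.0918/(1+1.0918) ≈ 0.52.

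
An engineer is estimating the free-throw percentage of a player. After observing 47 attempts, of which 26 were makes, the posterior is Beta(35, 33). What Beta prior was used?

Beta(9, 12)

A Beta(α, β) prior with s successes and f failures in binomial data gives a Beta(α+s, β+f) posterior.
Subtract the data counts: 35−26=9, 33−21=12.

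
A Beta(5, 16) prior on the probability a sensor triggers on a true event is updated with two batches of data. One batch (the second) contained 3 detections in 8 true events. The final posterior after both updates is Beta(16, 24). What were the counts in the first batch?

Because Beta–binomial updating is additive in the counts, the combined data contributed (α_post−α_prior, β_post−β_prior) successes and failures.
Total across both batches: 16−5=11 detections, 24−16=8 misses.
Subtract the second batch: 11−3=8 detections and 8−5=3 misses.

8 detections and 3 misses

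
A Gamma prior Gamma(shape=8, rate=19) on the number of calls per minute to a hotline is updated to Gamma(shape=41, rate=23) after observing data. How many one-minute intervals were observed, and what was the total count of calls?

n = 4 one-minute intervals with total 33 calls

A Gamma(α, β) prior (rate parametrization) on a Poisson rate with n observations summing to S gives posterior Gamma(α+S, β+n).
Matching: Σxᵢ = 41 − 8 = 33 and n = 23 − 19 = 4.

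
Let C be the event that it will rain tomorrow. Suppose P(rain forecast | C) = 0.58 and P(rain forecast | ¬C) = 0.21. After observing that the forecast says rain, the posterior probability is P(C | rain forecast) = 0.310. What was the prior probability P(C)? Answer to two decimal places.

P(C) = 0.14

Bayes' rule in odds form gives O(C|E) = O(C)·[P(E|C)/P(E|¬C)], hence O(C) = O(C|E)/LR.
Posterior odds = 0.310/(1−0.310) = 0.4493. LR = 0.58/0.21 = 2.7619.
Prior odds = 0.4493/2.7619 = 0.1627, so P(C) = 0.1627/(1+0.1627) ≈ 0.14.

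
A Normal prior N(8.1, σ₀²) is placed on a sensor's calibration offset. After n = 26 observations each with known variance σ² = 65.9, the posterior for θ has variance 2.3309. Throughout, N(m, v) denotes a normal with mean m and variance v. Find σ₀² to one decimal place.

For the Normal–Normal model with known σ², precisions add: τ_n = τ₀ + n/σ².
So 1/σ₀² = 1/2.3309 − 26/65.9 = 0.429019 − 0.394537 = 0.034482.
Hence σ₀² = 1/0.034482 ≈ 29.0.

σ₀² = 29.0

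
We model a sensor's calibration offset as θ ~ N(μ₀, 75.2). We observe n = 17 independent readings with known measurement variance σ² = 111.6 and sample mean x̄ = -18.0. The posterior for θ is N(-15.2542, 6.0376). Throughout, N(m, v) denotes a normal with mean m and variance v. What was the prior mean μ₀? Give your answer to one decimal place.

μ₀ = 16.2

With known observation variance, the Normal–Normal posterior has precision τ_n = τ₀ + n/σ² and mean μ_n = (τ₀μ₀ + (n/σ²)x̄)/τ_n.
Here τ₀ = 1/75.2 = 0.013298 and τ_data = 17/111.6 = 0.152330, so τ_n = 0.165628.
Rearranging for μ₀: μ₀ = (μ_n·τ_n − τ_data·x̄)/τ₀ = (-15.2542·0.165628 − 0.152330·-18.0) / 0.013298 = 0.215417/0.013298 ≈ 16.2.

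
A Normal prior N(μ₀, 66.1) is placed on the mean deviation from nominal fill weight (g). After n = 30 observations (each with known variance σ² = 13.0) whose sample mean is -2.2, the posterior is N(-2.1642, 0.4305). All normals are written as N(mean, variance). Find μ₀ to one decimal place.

μ₀ = 3.3

With known observation variance, the Normal–Normal posterior has precision τ_n = τ₀ + n/σ² and mean μ_n = (τ₀μ₀ + (n/σ²)x̄)/τ_n.
Here τ₀ = 1/66.1 = 0.015129 and τ_data = 30/13.0 = 2.307692, so τ_n = 2.322821.
Rearranging for μ₀: μ₀ = (μ_n·τ_n − τ_data·x̄)/τ₀ = (-2.1642·2.322821 − 2.307692·-2.2) / 0.015129 = 0.049873/0.015129 ≈ 3.3.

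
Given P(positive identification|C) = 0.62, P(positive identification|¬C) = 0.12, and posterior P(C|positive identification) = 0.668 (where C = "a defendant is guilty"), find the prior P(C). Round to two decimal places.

P(C) = 0.28

Bayes' rule in odds form gives O(C|E) = O(C)·[P(E|C)/P(E|¬C)], hence O(C) = O(C|E)/LR.
Posterior odds = 0.668/(1−0.668) = 2.0120. LR = 0.62/0.12 = 5.1667.
Prior odds = 2.0120/5.1667 = 0.3894, so P(C) = 0.3894/(1+0.3894) ≈ 0.28.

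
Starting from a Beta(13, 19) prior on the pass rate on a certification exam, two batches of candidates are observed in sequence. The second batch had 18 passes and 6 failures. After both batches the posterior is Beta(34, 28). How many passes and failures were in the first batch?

3 passes and 3 failures

Because Beta–binomial updating is additive in the counts, the combined data contributed (α_post−α_prior, β_post−β_prior) successes and failures.
Total across both batches: 34−13=21 passes, 28−19=9 failures.
Subtract the second batch: 21−18=3 passes and 9−6=3 failures.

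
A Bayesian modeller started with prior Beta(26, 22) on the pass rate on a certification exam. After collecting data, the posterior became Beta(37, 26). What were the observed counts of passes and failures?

Under Beta–binomial conjugacy the posterior parameters are (α+s, β+f).
So s = 37 − 26 = 11 and f = 26 − 22 = 4.

11 passes and 4 failures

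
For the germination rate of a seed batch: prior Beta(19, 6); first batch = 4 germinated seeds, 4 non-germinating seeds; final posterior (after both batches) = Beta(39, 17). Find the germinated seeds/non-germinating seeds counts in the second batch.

Because Beta–binomial updating is additive in the counts, the combined data contributed (α_post−α_prior, β_post−β_prior) successes and failures.
Total across both batches: 39−19=20 germinated seeds, 17−6=11 non-germinating seeds.
Subtract the first batch: 20−4=16 germinated seeds and 11−4=7 non-germinating seeds.

16 germinated seeds and 7 non-germinating seeds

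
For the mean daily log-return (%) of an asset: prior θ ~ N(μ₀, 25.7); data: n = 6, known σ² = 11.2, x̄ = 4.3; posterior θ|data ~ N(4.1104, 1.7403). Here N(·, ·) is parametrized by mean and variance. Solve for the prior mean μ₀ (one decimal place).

μ₀ = 1.5

With known observation variance, the Normal–Normal posterior has precision τ_n = τ₀ + n/σ² and mean μ_n = (τ₀μ₀ + (n/σ²)x̄)/τ_n.
Here τ₀ = 1/25.7 = 0.038911 and τ_data = 6/11.2 = 0.535714, so τ_n = 0.574625.
Rearranging for μ₀: μ₀ = (μ_n·τ_n − τ_data·x̄)/τ₀ = (4.1104·0.574625 − 0.535714·4.3) / 0.038911 = 0.058368/0.038911 ≈ 1.5.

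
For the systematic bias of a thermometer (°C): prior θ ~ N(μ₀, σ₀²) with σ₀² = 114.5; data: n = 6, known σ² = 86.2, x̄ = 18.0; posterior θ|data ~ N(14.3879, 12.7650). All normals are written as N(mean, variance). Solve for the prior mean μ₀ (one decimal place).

μ₀ = -14.4

The posterior mean is a precision-weighted average: μ_n = (τ₀μ₀ + τ_data·x̄)/(τ₀+τ_data), with τ₀=1/σ₀² and τ_data=n/σ².
Here τ₀ = 1/114.5 = 0.008734 and τ_data = 6/86.2 = 0.069606, so τ_n = 0.078340.
Rearranging for μ₀: μ₀ = (μ_n·τ_n − τ_data·x̄)/τ₀ = (14.3879·0.078340 − 0.069606·18.0) / 0.008734 = -0.125760/0.008734 ≈ -14.4.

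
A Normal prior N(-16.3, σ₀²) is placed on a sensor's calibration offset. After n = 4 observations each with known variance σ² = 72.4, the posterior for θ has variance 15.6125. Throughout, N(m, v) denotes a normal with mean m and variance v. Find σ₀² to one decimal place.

σ₀² = 113.6

Posterior precision equals prior precision plus data precision: 1/σ_n² = 1/σ₀² + n/σ².
So 1/σ₀² = 1/15.6125 − 4/72.4 = 0.064051 − 0.055249 = 0.008802.
Hence σ₀² = 1/0.008802 ≈ 113.6.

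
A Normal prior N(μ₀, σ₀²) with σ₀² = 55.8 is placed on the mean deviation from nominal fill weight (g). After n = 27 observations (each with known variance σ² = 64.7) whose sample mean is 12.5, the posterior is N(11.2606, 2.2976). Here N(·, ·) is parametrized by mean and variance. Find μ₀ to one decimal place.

With known observation variance, the Normal–Normal posterior has precision τ_n = τ₀ + n/σ² and mean μ_n = (τ₀μ₀ + (n/σ²)x̄)/τ_n.
Here τ₀ = 1/55.8 = 0.017921 and τ_data = 27/64.7 = 0.417311, so τ_n = 0.435232.
Rearranging for μ₀: μ₀ = (μ_n·τ_n − τ_data·x̄)/τ₀ = (11.2606·0.435232 − 0.417311·12.5) / 0.017921 = -0.315414/0.017921 ≈ -17.6.

μ₀ = -17.6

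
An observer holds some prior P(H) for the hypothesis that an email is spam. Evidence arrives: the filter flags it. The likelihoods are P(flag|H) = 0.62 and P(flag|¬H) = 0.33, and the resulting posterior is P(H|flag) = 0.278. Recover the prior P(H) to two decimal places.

Bayes' rule in odds form gives O(H|E) = O(H)·[P(E|H)/P(E|¬H)], hence O(H) = O(H|E)/LR.
Posterior odds = 0.278/(1−0.278) = 0.3850. LR = 0.62/0.33 = 1.8788.
Prior odds = 0.3850/1.8788 = 0.2049, so P(H) = 0.2049/(1+0.2049) ≈ 0.17.

P(H) = 0.17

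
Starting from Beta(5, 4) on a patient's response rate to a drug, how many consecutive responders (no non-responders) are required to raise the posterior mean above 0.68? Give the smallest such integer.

k = 4

After k responders and 0 non-responders the posterior is Beta(5+k, 4), with mean (5+k)/(5+4+k).
Set (5+k)/(9+k) > 0.68 and solve: k > (0.68·9 − 5)/(1 − 0.68) = 3.500.
The smallest integer exceeding 3.500 is 4, and checking k=4: (9)/(13) = 0.6923 > 0.68.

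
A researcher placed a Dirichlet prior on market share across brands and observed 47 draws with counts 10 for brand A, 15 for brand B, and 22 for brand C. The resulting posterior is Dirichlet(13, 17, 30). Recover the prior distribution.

For a Dirichlet(α) prior with multinomial counts c, the posterior is Dirichlet(α + c) componentwise.
Subtract each count from the matching posterior parameter: 13−10=3, 17−15=2, 30−22=8.

Dirichlet(3, 2, 8)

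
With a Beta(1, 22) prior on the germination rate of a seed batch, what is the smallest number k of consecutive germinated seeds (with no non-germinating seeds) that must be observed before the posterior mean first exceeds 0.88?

After k germinated seeds and 0 non-germinating seeds the posterior is Beta(1+k, 22), with mean (1+k)/(1+22+k).
Set (1+k)/(23+k) > 0.88 and solve: k > (0.88·23 − 1)/(1 − 0.88) = 160.333.
The smallest integer exceeding 160.333 is 161.

k = 161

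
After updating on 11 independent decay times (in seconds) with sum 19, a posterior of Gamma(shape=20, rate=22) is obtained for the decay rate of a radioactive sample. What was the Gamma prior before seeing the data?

Gamma(shape=9, rate=3)

For an exponential likelihood with a Gamma(α, β) prior on the rate, n observations with total T give posterior Gamma(α+n, β+T).
So α = 20 − 11 = 9 and β = 22 − 19 = 3.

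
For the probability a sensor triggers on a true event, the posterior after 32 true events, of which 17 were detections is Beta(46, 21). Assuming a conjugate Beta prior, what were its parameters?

Beta(29, 6)

Beta is conjugate to the binomial likelihood: posterior = Beta(α+s, β+f).
Subtract the data counts: 46−17=29, 21−15=6.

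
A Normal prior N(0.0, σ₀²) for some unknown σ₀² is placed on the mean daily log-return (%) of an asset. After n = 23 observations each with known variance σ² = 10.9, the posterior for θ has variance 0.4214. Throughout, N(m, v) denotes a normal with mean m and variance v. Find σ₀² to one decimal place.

σ₀² = 3.8

Posterior precision equals prior precision plus data precision: 1/σ_n² = 1/σ₀² + n/σ².
So 1/σ₀² = 1/0.4214 − 23/10.9 = 2.373042 − 2.110092 = 0.262950.
Hence σ₀² = 1/0.262950 ≈ 3.8.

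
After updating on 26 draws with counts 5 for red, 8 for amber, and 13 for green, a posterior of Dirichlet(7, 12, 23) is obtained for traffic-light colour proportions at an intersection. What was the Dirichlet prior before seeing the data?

For a Dirichlet(α) prior with multinomial counts c, the posterior is Dirichlet(α + c) componentwise.
Subtract each count from the matching posterior parameter: 7−5=2, 12−8=4, 23−13=10.

Dirichlet(2, 4, 10)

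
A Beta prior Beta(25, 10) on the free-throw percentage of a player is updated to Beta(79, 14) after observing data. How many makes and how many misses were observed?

54 makes and 4 misses

Beta is conjugate to the binomial likelihood: posterior = Beta(α+s, β+f).
Match parameters: s=79−25=54, f=14−10=4.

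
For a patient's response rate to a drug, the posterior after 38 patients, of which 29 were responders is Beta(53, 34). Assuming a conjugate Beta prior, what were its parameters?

Beta(24, 25)

A Beta(α, β) prior with s successes and f failures in binomial data gives a Beta(α+s, β+f) posterior.
So α = 53 − 29 = 24 and β = 34 − 9 = 25.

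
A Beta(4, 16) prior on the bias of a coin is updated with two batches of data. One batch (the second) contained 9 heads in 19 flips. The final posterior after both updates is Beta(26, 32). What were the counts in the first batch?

Sequential conjugate updates are equivalent to a single update on the pooled data, so total successes = posterior α − prior α and total failures = posterior β − prior β.
Total across both batches: 26−4=22 heads, 32−16=16 tails.
Subtract the second batch: 22−9=13 heads and 16−10=6 tails.

13 heads and 6 tails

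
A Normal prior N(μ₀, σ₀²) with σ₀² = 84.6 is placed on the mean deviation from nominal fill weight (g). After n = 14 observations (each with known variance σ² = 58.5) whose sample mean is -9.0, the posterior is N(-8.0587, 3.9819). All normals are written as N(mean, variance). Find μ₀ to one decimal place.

The posterior mean is a precision-weighted average: μ_n = (τ₀μ₀ + τ_data·x̄)/(τ₀+τ_data), with τ₀=1/σ₀² and τ_data=n/σ².
Here τ₀ = 1/84.6 = 0.011820 and τ_data = 14/58.5 = 0.239316, so τ_n = 0.251136.
Rearranging for μ₀: μ₀ = (μ_n·τ_n − τ_data·x̄)/τ₀ = (-8.0587·0.251136 − 0.239316·-9.0) / 0.011820 = 0.130014/0.011820 ≈ 11.0.

μ₀ = 11.0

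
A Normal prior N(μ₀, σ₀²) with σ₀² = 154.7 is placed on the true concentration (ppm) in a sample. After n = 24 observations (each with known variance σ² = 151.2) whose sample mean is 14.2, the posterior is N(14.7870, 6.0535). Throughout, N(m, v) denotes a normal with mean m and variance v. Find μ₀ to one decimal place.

μ₀ = 29.2

The posterior mean is a precision-weighted average: μ_n = (τ₀μ₀ + τ_data·x̄)/(τ₀+τ_data), with τ₀=1/σ₀² and τ_data=n/σ².
Here τ₀ = 1/154.7 = 0.006464 and τ_data = 24/151.2 = 0.158730, so τ_n = 0.165194.
Rearranging for μ₀: μ₀ = (μ_n·τ_n − τ_data·x̄)/τ₀ = (14.7870·0.165194 − 0.158730·14.2) / 0.006464 = 0.188758/0.006464 ≈ 29.2.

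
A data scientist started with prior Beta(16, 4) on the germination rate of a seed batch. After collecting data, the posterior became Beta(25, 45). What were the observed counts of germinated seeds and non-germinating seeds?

A Beta(α, β) prior with s successes and f failures in binomial data gives a Beta(α+s, β+f) posterior.
So s = 25 − 16 = 9 and f = 45 − 4 = 41.

9 germinated seeds and 41 non-germinating seeds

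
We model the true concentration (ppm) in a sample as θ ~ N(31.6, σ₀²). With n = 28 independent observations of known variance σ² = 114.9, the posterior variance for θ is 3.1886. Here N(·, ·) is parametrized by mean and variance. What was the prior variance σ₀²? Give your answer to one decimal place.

Posterior precision equals prior precision plus data precision: 1/σ_n² = 1/σ₀² + n/σ².
So 1/σ₀² = 1/3.1886 − 28/114.9 = 0.313617 − 0.243690 = 0.069927.
Hence σ₀² = 1/0.069927 ≈ 14.3.

σ₀² = 14.3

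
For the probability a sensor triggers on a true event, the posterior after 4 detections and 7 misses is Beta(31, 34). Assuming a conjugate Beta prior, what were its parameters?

Beta(27, 27)

A Beta(α, β) prior with s successes and f failures in binomial data gives a Beta(α+s, β+f) posterior.
Subtract the data counts: 31−4=27, 34−7=27.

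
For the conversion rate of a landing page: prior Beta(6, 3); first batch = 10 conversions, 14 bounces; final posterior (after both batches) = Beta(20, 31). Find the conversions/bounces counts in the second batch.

4 conversions and 14 bounces

Because Beta–binomial updating is additive in the counts, the combined data contributed (α_post−α_prior, β_post−β_prior) successes and failures.
Total across both batches: 20−6=14 conversions, 31−3=28 bounces.
Subtract the first batch: 14−10=4 conversions and 28−14=14 bounces.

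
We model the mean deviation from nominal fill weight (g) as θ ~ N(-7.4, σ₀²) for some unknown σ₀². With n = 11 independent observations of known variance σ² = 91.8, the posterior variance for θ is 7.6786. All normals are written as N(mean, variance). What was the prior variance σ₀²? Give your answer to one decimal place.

σ₀² = 96.1

Posterior precision equals prior precision plus data precision: 1/σ_n² = 1/σ₀² + n/σ².
So 1/σ₀² = 1/7.6786 − 11/91.8 = 0.130232 − 0.119826 = 0.010406.
Hence σ₀² = 1/0.010406 ≈ 96.1.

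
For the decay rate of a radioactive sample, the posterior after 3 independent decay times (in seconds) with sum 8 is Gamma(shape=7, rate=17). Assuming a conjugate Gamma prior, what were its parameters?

Gamma(shape=4, rate=9)

For an exponential likelihood with a Gamma(α, β) prior on the rate, n observations with total T give posterior Gamma(α+n, β+T).
So α = 7 − 3 = 4 and β = 17 − 8 = 9.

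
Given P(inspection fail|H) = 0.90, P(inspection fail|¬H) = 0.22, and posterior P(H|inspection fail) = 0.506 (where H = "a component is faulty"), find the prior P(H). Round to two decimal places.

P(H) = 0.20

Bayes' rule in odds form gives O(H|E) = O(H)·[P(E|H)/P(E|¬H)], hence O(H) = O(H|E)/LR.
Posterior odds = 0.506/(1−0.506) = 1.0243. LR = 0.90/0.22 = 4.0909.
Prior odds = 1.0243/4.0909 = 0.2504, so P(H) = 0.2504/(1+0.2504) ≈ 0.20.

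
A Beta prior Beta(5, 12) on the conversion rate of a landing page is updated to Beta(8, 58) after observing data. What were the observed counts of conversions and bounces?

Beta is conjugate to the binomial likelihood: posterior = Beta(α+s, β+f).
Match parameters: s=8−5=3, f=58−12=46.

3 conversions and 46 bounces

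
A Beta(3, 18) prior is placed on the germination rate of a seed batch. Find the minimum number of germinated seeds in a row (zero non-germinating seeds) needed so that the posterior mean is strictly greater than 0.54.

k = 19

After k germinated seeds and 0 non-germinating seeds the posterior is Beta(3+k, 18), with mean (3+k)/(3+18+k).
Set (3+k)/(21+k) > 0.54 and solve: k > (0.54·21 − 3)/(1 − 0.54) = 18.130.
The smallest integer exceeding 18.130 is 19, and checking k=19: (22)/(40) = 0.5500 > 0.54.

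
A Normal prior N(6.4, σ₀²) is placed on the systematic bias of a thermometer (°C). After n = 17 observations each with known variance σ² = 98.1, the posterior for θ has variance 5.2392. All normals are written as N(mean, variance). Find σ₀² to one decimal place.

σ₀² = 56.9

Posterior precision equals prior precision plus data precision: 1/σ_n² = 1/σ₀² + n/σ².
So 1/σ₀² = 1/5.2392 − 17/98.1 = 0.190869 − 0.173293 = 0.017576.
Hence σ₀² = 1/0.017576 ≈ 56.9.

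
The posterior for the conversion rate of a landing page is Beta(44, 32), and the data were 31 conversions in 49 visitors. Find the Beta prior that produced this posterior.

Under Beta–binomial conjugacy the posterior parameters are (a+s, b+f).
So a = 44 − 31 = 13 and b = 32 − 18 = 14.

Beta(13, 14)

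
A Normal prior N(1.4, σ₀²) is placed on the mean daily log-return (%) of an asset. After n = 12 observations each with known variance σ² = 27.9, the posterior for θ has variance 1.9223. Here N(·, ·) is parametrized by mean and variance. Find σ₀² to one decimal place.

σ₀² = 11.1

Posterior precision equals prior precision plus data precision: 1/σ_n² = 1/σ₀² + n/σ².
So 1/σ₀² = 1/1.9223 − 12/27.9 = 0.520210 − 0.430108 = 0.090102.
Hence σ₀² = 1/0.090102 ≈ 11.1.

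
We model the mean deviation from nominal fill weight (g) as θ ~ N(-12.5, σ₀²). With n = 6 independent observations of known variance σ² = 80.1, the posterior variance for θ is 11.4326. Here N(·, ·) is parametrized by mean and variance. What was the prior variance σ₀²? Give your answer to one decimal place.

Posterior precision equals prior precision plus data precision: 1/σ_n² = 1/σ₀² + n/σ².
So 1/σ₀² = 1/11.4326 − 6/80.1 = 0.087469 − 0.074906 = 0.012563.
Hence σ₀² = 1/0.012563 ≈ 79.6.

σ₀² = 79.6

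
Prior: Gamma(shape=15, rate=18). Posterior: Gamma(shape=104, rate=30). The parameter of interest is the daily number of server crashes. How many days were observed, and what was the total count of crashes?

n = 12 days with total 89 crashes

Gamma–Poisson conjugacy: posterior shape = α + Σxᵢ, posterior rate = β + n.
Matching: Σxᵢ = 104 − 15 = 89 and n = 30 − 18 = 12.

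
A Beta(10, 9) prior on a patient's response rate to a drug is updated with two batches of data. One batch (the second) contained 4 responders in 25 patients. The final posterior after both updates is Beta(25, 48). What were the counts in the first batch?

11 responders and 18 non-responders

Because Beta–binomial updating is additive in the counts, the combined data contributed (α_post−α_prior, β_post−β_prior) successes and failures.
Total across both batches: 25−10=15 responders, 48−9=39 non-responders.
Subtract the second batch: 15−4=11 responders and 39−21=18 non-responders.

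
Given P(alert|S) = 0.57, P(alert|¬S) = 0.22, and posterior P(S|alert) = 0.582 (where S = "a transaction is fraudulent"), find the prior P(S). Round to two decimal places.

P(S) = 0.35

Bayes' rule in odds form gives O(S|E) = O(S)·[P(E|S)/P(E|¬S)], hence O(S) = O(S|E)/LR.
Posterior odds = 0.582/(1−0.582) = 1.3923. LR = 0.57/0.22 = 2.5909.
Prior odds = 1.3923/2.5909 = 0.5374, so P(S) = 0.5374/(1+0.5374) ≈ 0.35.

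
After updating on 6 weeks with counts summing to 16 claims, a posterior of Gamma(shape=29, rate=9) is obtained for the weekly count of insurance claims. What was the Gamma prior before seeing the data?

A Gamma(α, β) prior (rate parametrization) on a Poisson rate with n observations summing to S gives posterior Gamma(α+S, β+n).
So α = 29 − 16 = 13 and β = 9 − 6 = 3.

Gamma(shape=13, rate=3)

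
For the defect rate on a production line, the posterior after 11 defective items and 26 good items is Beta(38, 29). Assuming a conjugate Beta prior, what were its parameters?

Beta(27, 3)

Beta is conjugate to the binomial likelihood: posterior = Beta(a+s, b+f).
So a = 38 − 11 = 27 and b = 29 − 26 = 3.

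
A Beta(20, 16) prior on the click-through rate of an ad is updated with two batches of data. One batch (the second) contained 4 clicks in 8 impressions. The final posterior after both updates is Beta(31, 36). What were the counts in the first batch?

Sequential conjugate updates are equivalent to a single update on the pooled data, so total successes = posterior α − prior α and total failures = posterior β − prior β.
Total across both batches: 31−20=11 clicks, 36−16=20 non-clicks.
Subtract the second batch: 11−4=7 clicks and 20−4=16 non-clicks.

7 clicks and 16 non-clicks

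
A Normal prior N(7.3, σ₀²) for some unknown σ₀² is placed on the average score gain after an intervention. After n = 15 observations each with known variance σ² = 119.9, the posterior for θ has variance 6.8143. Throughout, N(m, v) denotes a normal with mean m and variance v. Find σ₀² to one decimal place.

Posterior precision equals prior precision plus data precision: 1/σ_n² = 1/σ₀² + n/σ².
So 1/σ₀² = 1/6.8143 − 15/119.9 = 0.146750 − 0.125104 = 0.021646.
Hence σ₀² = 1/0.021646 ≈ 46.2.

σ₀² = 46.2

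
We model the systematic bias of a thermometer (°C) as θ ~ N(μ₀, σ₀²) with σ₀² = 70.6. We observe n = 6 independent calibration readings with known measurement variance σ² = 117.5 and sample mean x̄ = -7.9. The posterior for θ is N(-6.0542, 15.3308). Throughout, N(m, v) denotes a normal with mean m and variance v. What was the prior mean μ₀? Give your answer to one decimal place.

The posterior mean is a precision-weighted average: μ_n = (τ₀μ₀ + τ_data·x̄)/(τ₀+τ_data), with τ₀=1/σ₀² and τ_data=n/σ².
Here τ₀ = 1/70.6 = 0.014164 and τ_data = 6/117.5 = 0.051064, so τ_n = 0.065228.
Rearranging for μ₀: μ₀ = (μ_n·τ_n − τ_data·x̄)/τ₀ = (-6.0542·0.065228 − 0.051064·-7.9) / 0.014164 = 0.008502/0.014164 ≈ 0.6.

μ₀ = 0.6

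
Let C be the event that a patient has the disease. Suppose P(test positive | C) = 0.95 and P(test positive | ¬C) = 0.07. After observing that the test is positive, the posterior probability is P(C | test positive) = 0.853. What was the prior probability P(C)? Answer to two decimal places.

In odds form, posterior odds = prior odds × likelihood ratio, so prior odds = posterior odds ÷ LR.
Posterior odds = 0.853/(1−0.853) = 5.8027. LR = 0.95/0.07 = 13.5714.
Prior odds = 5.8027/13.5714 = 0.4276, so P(C) = 0.4276/(1+0.4276) ≈ 0.30.

P(C) = 0.30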